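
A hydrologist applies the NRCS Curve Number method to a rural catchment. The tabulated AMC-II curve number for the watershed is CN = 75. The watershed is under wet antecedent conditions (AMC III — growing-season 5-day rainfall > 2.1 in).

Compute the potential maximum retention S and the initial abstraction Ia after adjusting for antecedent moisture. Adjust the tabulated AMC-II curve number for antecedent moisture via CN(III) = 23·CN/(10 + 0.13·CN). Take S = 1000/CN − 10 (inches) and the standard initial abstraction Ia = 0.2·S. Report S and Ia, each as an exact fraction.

S = 100/69 in ≈ 1.449 in; Ia = 20/69 in ≈ 0.290 in

CN(III) from CN(II)=75: (23·75)/(10 + 0.13·75) = 6900/79 ≈ 87.342
S = 1000/(6900/79) − 10 = 100/69 in ≈ 1.449 in
Initial abstraction Ia = S/5 = (100/69)/5 = 20/69 ≈ 0.290 in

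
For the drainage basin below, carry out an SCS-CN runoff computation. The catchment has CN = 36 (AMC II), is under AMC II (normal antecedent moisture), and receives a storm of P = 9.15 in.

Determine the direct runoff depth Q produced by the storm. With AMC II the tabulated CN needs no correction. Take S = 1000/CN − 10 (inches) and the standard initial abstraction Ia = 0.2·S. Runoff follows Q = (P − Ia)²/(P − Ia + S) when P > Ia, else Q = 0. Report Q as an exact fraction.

Average conditions: CN = 36 (no AMC adjustment).
Max retention: S = 1000/36 − 10 = 160/9 in (≈ 17.778 in)
Ia = 0.2S: 0.2·17.778 = 3.556 in (exactly 32/9)
P − Ia = 9.150 − 3.556 = 1007/180 ≈ 5.594 in (> 0, runoff occurs)
Q: (1007/180)² ÷ (4207/180) = 1014049/757260 in (≈ 1.339 in)

Q = 1014049/757260 in ≈ 1.339 in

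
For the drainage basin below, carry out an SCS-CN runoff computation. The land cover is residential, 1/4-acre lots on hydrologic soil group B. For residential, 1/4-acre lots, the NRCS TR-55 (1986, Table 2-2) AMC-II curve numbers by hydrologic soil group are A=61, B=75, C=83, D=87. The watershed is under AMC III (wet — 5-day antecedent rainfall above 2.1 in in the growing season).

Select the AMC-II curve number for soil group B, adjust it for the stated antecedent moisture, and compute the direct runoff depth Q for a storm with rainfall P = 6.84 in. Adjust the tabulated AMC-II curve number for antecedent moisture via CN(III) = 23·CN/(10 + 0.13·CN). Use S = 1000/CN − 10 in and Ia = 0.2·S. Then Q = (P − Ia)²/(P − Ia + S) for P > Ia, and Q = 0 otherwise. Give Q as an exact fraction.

Q = 127667401/23803275 in ≈ 5.363 in

NRCS table: residential, 1/4-acre lots, soil group B → CN(II) = 75
Adjust CN=75 to AMC III: 23·75/(10 + 0.13·75) → 1725 ÷ (79/4) = 6900/79 ≈ 87.342
Retention S: 1000/CN − 10 with CN=87.342 → S = 100/69 ≈ 1.449 in
Ia = 0.2·(100/69) = 20/69 in ≈ 0.290 in
P − Ia = 6.840 − 0.290 = 11299/1725 ≈ 6.550 in (> 0, runoff occurs)
Q = (11299/1725)²/((11299/1725) + 100/69) = (127667401/2975625)/(13799/1725) = 127667401/23803275 in ≈ 5.363 in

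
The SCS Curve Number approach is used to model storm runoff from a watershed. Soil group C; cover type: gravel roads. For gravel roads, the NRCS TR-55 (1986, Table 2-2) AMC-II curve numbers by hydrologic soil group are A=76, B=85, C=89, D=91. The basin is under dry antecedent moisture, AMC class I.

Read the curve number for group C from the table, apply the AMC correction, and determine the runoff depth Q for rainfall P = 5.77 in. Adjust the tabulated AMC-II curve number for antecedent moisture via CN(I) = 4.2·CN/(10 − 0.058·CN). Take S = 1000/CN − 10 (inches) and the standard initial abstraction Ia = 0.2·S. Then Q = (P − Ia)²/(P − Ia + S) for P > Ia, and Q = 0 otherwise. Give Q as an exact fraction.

Q = 937823738569/283791389700 in ≈ 3.305 in

NRCS table: gravel roads, soil group C → CN(II) = 89
Adjust CN=89 to AMC I: 4.2·89/(10 − 0.058·89) → (1869/5) ÷ (2419/500) = 186900/2419 ≈ 77.263
Max retention: S = 1000/(186900/2419) − 10 = 5500/1869 in (≈ 2.943 in)
Initial abstraction Ia = S/5 = (5500/1869)/5 = 1100/1869 ≈ 0.589 in
Excess rainfall: 5.770 − 0.589 = 5.181 in; P > Ia so Q > 0
Runoff Q = (P−Ia)²/(P−Ia+S) = (5.181)²/(5.181+2.943) = 937823738569/283791389700 ≈ 3.305 in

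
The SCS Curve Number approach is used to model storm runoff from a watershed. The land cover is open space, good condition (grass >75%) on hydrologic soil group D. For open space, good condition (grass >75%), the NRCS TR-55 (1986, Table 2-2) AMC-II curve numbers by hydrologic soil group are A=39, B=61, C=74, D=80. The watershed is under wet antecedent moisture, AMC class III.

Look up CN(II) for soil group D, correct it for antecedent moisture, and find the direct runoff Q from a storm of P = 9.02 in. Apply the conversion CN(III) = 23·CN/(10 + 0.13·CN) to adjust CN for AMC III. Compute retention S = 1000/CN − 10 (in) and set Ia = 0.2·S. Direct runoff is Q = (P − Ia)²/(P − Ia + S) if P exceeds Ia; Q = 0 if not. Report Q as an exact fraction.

Q = 102475129/13078950 in ≈ 7.835 in

NRCS table: open space, good condition (grass >75%), soil group D → CN(II) = 80
CN(III) from CN(II)=80: (23·80)/(10 + 0.13·80) = 4600/51 ≈ 90.196
Max retention: S = 1000/(4600/51) − 10 = 25/23 in (≈ 1.087 in)
Initial abstraction Ia = S/5 = (25/23)/5 = 5/23 ≈ 0.217 in
Since P=9.020 > Ia=0.217: effective rainfall P−Ia = 10123/1150 in
Runoff Q = (P−Ia)²/(P−Ia+S) = (8.803)²/(8.803+1.087) = 102475129/13078950 ≈ 7.835 in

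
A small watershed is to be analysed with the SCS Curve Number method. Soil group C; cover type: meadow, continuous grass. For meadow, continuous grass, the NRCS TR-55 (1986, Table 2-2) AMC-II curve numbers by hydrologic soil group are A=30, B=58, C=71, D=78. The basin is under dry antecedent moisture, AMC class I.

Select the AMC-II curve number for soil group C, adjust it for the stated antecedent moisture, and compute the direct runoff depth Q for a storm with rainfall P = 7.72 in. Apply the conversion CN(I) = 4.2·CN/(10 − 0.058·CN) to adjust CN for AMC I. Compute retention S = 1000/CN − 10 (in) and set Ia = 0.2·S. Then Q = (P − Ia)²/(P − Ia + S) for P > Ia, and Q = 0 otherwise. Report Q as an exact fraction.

NRCS table: meadow, continuous grass, soil group C → CN(II) = 71
Adjust CN=71 to AMC I: 4.2·71/(10 − 0.058·71) → (1491/5) ÷ (2941/500) = 149100/2941 ≈ 50.697
Retention S: 1000/CN − 10 with CN=50.697 → S = 14500/1491 ≈ 9.725 in
Initial abstraction Ia = S/5 = (14500/1491)/5 = 2900/1491 ≈ 1.945 in
Since P=7.720 > Ia=1.945: effective rainfall P−Ia = 215263/37275 in
Runoff Q = (P−Ia)²/(P−Ia+S) = (5.775)²/(5.775+9.725) = 46338159169/21536115825 ≈ 2.152 in

Q = 46338159169/21536115825 in ≈ 2.152 in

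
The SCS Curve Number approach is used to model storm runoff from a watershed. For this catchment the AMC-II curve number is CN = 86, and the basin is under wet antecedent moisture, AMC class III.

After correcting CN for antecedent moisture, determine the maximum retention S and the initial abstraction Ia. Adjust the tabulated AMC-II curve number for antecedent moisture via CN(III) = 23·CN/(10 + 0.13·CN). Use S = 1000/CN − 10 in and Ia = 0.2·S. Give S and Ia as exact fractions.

S = 700/989 in ≈ 0.708 in; Ia = 140/989 in ≈ 0.142 in

CN(III) from CN(II)=86: (23·86)/(10 + 0.13·86) = 98900/1059 ≈ 93.390
Retention S: 1000/CN − 10 with CN=93.390 → S = 700/989 ≈ 0.708 in
Ia = 0.2·(700/989) = 140/989 in ≈ 0.142 in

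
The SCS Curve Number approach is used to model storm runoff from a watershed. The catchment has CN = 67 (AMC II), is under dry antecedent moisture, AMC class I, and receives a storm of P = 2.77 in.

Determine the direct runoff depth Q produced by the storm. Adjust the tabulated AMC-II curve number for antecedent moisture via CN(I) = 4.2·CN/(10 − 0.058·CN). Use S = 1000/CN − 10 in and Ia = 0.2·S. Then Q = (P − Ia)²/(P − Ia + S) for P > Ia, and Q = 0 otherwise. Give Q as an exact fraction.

Dry (AMC I): CN(I) = 4.2·67/(10 − 0.058·67) = (1407/5)/(3057/500) = 46900/1019 ≈ 46.026
Max retention: S = 1000/(46900/1019) − 10 = 5500/469 in (≈ 11.727 in)
Initial abstraction Ia = S/5 = (5500/469)/5 = 1100/469 ≈ 2.345 in
Since P=2.770 > Ia=2.345: effective rainfall P−Ia = 19913/46900 in
Q = (19913/46900)²/((19913/46900) + 5500/469) = (396527569/2199610000)/(569913/46900) = 396527569/26728919700 in ≈ 0.015 in

Q = 396527569/26728919700 in ≈ 0.015 in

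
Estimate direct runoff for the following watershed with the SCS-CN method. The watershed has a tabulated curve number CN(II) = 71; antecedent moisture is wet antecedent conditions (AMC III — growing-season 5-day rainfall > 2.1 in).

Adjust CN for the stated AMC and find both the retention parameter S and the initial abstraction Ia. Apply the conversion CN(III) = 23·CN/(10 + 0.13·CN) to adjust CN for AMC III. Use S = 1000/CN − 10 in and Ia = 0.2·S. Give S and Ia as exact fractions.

S = 2900/1633 in ≈ 1.776 in; Ia = 580/1633 in ≈ 0.355 in

Adjust CN=71 to AMC III: 23·71/(10 + 0.13·71) → 1633 ÷ (1923/100) = 163300/1923 ≈ 84.919
Max retention: S = 1000/(163300/1923) − 10 = 2900/1633 in (≈ 1.776 in)
Initial abstraction Ia = S/5 = (2900/1633)/5 = 580/1633 ≈ 0.355 in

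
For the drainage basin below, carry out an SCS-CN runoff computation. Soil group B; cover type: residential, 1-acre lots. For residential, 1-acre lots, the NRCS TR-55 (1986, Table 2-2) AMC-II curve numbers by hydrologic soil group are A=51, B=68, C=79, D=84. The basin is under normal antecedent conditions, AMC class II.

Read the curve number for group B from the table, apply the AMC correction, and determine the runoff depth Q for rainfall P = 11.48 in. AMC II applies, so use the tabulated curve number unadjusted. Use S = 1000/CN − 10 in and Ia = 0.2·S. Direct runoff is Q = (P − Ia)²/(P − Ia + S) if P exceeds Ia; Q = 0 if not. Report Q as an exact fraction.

Q = 20061441/2753575 in ≈ 7.286 in

NRCS table: residential, 1-acre lots, soil group B → CN(II) = 68
Average conditions: CN = 68 (no AMC adjustment).
Retention S: 1000/CN − 10 with CN=68.000 → S = 80/17 ≈ 4.706 in
Ia = 0.2S: 0.2·4.706 = 0.941 in (exactly 16/17)
Since P=11.480 > Ia=0.941: effective rainfall P−Ia = 4479/425 in
Runoff Q = (P−Ia)²/(P−Ia+S) = (10.539)²/(10.539+4.706) = 20061441/2753575 ≈ 7.286 in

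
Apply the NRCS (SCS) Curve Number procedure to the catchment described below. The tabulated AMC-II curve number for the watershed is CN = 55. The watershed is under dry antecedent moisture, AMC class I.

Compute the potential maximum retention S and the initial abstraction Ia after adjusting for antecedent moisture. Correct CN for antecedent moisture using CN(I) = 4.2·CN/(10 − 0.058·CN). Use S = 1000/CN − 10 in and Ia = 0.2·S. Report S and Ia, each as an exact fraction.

S = 1500/77 in ≈ 19.481 in; Ia = 300/77 in ≈ 3.896 in

CN(I) from CN(II)=55: (4.2·55)/(10 − 0.058·55) = 7700/227 ≈ 33.921
Retention S: 1000/CN − 10 with CN=33.921 → S = 1500/77 ≈ 19.481 in
Initial abstraction Ia = S/5 = (1500/77)/5 = 300/77 ≈ 3.896 in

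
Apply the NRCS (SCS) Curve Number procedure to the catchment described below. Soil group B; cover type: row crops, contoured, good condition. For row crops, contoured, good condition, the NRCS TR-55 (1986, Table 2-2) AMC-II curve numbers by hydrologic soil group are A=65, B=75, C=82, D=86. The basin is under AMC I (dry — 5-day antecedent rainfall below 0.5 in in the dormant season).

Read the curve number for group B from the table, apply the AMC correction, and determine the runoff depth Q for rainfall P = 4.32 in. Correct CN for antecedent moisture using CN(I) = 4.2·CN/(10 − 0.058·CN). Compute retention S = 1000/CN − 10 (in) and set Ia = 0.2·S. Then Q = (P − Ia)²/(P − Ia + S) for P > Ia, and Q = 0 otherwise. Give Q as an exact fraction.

Q = 4631104/6616575 in ≈ 0.700 in

NRCS table: row crops, contoured, good condition, soil group B → CN(II) = 75
CN(I) from CN(II)=75: (4.2·75)/(10 − 0.058·75) = 6300/113 ≈ 55.752
Max retention: S = 1000/(6300/113) − 10 = 500/63 in (≈ 7.937 in)
Ia = 0.2S: 0.2·7.937 = 1.587 in (exactly 100/63)
Excess rainfall: 4.320 − 1.587 = 2.733 in; P > Ia so Q > 0
Q: (4304/1575)² ÷ (16804/1575) = 4631104/6616575 in (≈ 0.700 in)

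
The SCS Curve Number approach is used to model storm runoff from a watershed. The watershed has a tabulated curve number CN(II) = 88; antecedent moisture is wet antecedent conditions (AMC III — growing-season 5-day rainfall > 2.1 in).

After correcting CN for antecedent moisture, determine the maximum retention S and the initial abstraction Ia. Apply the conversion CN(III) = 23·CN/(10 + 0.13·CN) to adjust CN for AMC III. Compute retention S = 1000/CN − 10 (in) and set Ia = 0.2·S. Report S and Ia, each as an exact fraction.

S = 150/253 in ≈ 0.593 in; Ia = 30/253 in ≈ 0.119 in

Wet (AMC III): CN(III) = 23·88/(10 + 0.13·88) = 2024/(536/25) = 6325/67 ≈ 94.403
S = 1000/(6325/67) − 10 = 150/253 in ≈ 0.593 in
Ia = 0.2·(150/253) = 30/253 in ≈ 0.119 in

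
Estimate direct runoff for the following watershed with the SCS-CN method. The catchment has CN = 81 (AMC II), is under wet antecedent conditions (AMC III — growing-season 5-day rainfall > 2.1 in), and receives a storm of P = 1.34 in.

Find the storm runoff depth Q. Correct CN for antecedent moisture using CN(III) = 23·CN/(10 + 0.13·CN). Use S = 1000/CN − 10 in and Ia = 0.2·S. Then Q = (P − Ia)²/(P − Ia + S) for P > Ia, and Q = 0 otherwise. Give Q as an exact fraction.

Wet (AMC III): CN(III) = 23·81/(10 + 0.13·81) = 1863/(2053/100) = 186300/2053 ≈ 90.745
Retention S: 1000/CN − 10 with CN=90.745 → S = 1900/1863 ≈ 1.020 in
Ia = 0.2·(1900/1863) = 380/1863 in ≈ 0.204 in
Since P=1.340 > Ia=0.204: effective rainfall P−Ia = 105821/93150 in
Runoff Q = (P−Ia)²/(P−Ia+S) = (1.136)²/(1.136+1.020) = 11198084041/18706476150 ≈ 0.599 in

Q = 11198084041/18706476150 in ≈ 0.599 in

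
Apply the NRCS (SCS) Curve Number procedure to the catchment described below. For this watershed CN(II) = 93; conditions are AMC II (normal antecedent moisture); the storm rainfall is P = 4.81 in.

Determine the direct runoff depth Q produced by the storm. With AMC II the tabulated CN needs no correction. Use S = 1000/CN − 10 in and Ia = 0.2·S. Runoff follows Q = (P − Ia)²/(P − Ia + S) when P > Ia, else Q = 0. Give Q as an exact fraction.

Average conditions: CN = 93 (no AMC adjustment).
Retention S: 1000/CN − 10 with CN=93.000 → S = 70/93 ≈ 0.753 in
Ia = 0.2S: 0.2·0.753 = 0.151 in (exactly 14/93)
P − Ia = 4.810 − 0.151 = 43333/9300 ≈ 4.659 in (> 0, runoff occurs)
Runoff Q = (P−Ia)²/(P−Ia+S) = (4.659)²/(4.659+0.753) = 1877748889/468096900 ≈ 4.011 in

Q = 1877748889/468096900 in ≈ 4.011 in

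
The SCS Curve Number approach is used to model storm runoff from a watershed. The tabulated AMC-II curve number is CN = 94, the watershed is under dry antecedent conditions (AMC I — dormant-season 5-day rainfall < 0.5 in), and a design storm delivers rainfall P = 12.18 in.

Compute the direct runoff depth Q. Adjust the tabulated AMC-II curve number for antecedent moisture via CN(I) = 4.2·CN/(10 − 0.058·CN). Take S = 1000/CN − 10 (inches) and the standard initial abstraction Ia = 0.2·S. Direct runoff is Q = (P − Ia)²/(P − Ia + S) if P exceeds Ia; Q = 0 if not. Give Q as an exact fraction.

Adjust CN=94 to AMC I: 4.2·94/(10 − 0.058·94) → (1974/5) ÷ (1137/250) = 32900/379 ≈ 86.807
S = 1000/(32900/379) − 10 = 500/329 in ≈ 1.520 in
Initial abstraction Ia = S/5 = (500/329)/5 = 100/329 ≈ 0.304 in
P − Ia = 12.180 − 0.304 = 195361/16450 ≈ 11.876 in (> 0, runoff occurs)
Q = (195361/16450)²/((195361/16450) + 500/329) = (38165920321/270602500)/(220361/16450) = 38165920321/3624938450 in ≈ 10.529 in

Q = 38165920321/3624938450 in ≈ 10.529 in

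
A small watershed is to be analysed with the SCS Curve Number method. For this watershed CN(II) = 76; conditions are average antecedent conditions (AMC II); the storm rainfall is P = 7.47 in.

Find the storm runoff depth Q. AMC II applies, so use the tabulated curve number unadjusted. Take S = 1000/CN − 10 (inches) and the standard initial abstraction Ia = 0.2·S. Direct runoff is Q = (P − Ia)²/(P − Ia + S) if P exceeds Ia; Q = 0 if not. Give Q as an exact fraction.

Q = 56272683/12028900 in ≈ 4.678 in

Average conditions: CN = 76 (no AMC adjustment).
Max retention: S = 1000/76 − 10 = 60/19 in (≈ 3.158 in)
Ia = 0.2S: 0.2·3.158 = 0.632 in (exactly 12/19)
P − Ia = 7.470 − 0.632 = 12993/1900 ≈ 6.838 in (> 0, runoff occurs)
Runoff Q = (P−Ia)²/(P−Ia+S) = (6.838)²/(6.838+3.158) = 56272683/12028900 ≈ 4.678 in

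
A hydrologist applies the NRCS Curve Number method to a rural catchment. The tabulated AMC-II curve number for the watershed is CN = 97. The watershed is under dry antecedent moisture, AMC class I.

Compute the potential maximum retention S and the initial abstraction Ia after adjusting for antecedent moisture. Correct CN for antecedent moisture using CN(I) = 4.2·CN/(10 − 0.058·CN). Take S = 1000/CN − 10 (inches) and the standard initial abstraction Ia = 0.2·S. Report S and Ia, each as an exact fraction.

Dry (AMC I): CN(I) = 4.2·97/(10 − 0.058·97) = (2037/5)/(2187/500) = 67900/729 ≈ 93.141
Max retention: S = 1000/(67900/729) − 10 = 500/679 in (≈ 0.736 in)
Ia = 0.2·(500/679) = 100/679 in ≈ 0.147 in

S = 500/679 in ≈ 0.736 in; Ia = 100/679 in ≈ 0.147 in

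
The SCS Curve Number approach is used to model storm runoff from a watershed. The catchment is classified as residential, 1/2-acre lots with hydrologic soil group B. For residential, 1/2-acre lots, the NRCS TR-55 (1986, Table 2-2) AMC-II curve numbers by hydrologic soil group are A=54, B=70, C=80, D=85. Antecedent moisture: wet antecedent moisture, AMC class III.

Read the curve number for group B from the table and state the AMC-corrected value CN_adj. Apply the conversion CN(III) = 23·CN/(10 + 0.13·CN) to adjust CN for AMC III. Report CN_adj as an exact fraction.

CN_adj = 16100/191 ≈ 84.293

NRCS table: residential, 1/2-acre lots, soil group B → CN(II) = 70
CN(III) from CN(II)=70: (23·70)/(10 + 0.13·70) = 16100/191 ≈ 84.293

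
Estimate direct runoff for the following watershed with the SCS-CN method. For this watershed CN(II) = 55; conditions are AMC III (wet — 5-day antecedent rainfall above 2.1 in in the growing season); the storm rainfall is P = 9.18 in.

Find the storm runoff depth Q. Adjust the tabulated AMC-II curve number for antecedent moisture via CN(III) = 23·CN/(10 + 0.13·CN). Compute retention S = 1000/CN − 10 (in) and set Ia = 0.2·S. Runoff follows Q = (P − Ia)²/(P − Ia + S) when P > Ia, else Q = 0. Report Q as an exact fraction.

Adjust CN=55 to AMC III: 23·55/(10 + 0.13·55) → 1265 ÷ (343/20) = 25300/343 ≈ 73.761
Max retention: S = 1000/(25300/343) − 10 = 900/253 in (≈ 3.557 in)
Ia = 0.2S: 0.2·3.557 = 0.711 in (exactly 180/253)
Since P=9.180 > Ia=0.711: effective rainfall P−Ia = 107127/12650 in
Q: (107127/12650)² ÷ (152127/12650) = 1275132681/213822950 in (≈ 5.963 in)

Q = 1275132681/213822950 in ≈ 5.963 in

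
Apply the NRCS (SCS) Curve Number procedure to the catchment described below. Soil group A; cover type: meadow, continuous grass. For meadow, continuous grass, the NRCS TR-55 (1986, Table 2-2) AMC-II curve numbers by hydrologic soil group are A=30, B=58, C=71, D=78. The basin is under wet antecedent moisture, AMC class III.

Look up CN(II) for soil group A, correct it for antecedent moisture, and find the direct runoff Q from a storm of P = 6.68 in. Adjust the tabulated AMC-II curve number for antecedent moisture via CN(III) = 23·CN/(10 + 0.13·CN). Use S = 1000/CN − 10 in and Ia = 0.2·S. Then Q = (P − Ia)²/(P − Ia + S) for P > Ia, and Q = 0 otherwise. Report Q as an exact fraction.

NRCS table: meadow, continuous grass, soil group A → CN(II) = 30
CN(III) from CN(II)=30: (23·30)/(10 + 0.13·30) = 6900/139 ≈ 49.640
S = 1000/(6900/139) − 10 = 700/69 in ≈ 10.145 in
Initial abstraction Ia = S/5 = (700/69)/5 = 140/69 ≈ 2.029 in
P − Ia = 6.680 − 2.029 = 8023/1725 ≈ 4.651 in (> 0, runoff occurs)
Q: (8023/1725)² ÷ (25523/1725) = 64368529/44027175 in (≈ 1.462 in)

Q = 64368529/44027175 in ≈ 1.462 in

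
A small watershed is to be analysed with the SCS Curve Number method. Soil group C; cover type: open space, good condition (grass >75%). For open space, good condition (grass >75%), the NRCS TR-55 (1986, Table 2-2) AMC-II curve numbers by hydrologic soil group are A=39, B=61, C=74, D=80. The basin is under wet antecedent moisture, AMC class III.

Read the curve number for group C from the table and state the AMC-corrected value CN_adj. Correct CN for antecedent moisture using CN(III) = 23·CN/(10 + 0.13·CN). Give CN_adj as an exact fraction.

CN_adj = 85100/981 ≈ 86.748

NRCS table: open space, good condition (grass >75%), soil group C → CN(II) = 74
Adjust CN=74 to AMC III: 23·74/(10 + 0.13·74) → 1702 ÷ (981/50) = 85100/981 ≈ 86.748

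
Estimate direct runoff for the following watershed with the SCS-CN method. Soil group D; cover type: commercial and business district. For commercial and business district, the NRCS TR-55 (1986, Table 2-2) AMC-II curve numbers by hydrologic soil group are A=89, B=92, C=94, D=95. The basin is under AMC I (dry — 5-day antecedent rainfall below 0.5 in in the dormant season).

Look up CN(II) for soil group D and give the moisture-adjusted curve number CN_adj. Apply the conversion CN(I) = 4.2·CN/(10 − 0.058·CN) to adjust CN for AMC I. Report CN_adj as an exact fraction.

NRCS table: commercial and business district, soil group D → CN(II) = 95
CN(I) from CN(II)=95: (4.2·95)/(10 − 0.058·95) = 39900/449 ≈ 88.864

CN_adj = 39900/449 ≈ 88.864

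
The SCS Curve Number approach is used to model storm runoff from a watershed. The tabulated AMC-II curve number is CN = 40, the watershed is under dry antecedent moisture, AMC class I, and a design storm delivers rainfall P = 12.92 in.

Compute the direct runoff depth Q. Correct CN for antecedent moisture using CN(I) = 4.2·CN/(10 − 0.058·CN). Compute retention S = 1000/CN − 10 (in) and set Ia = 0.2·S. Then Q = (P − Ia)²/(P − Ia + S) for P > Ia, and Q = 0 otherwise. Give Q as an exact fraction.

Adjust CN=40 to AMC I: 4.2·40/(10 − 0.058·40) → 168 ÷ (192/25) = 175/8 ≈ 21.875
Retention S: 1000/CN − 10 with CN=21.875 → S = 250/7 ≈ 35.714 in
Ia = 0.2·(250/7) = 50/7 in ≈ 7.143 in
Since P=12.920 > Ia=7.143: effective rainfall P−Ia = 1011/175 in
Runoff Q = (P−Ia)²/(P−Ia+S) = (5.777)²/(5.777+35.714) = 1022121/1270675 ≈ 0.804 in

Q = 1022121/1270675 in ≈ 0.804 in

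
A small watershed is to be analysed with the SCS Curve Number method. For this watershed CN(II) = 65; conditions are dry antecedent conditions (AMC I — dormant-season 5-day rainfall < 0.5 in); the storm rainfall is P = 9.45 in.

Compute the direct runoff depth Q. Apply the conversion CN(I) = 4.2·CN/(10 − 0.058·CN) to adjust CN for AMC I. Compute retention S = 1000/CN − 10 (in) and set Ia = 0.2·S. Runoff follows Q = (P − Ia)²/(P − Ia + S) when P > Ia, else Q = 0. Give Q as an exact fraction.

Q = 28847641/11989380 in ≈ 2.406 in

CN(I) from CN(II)=65: (4.2·65)/(10 − 0.058·65) = 3900/89 ≈ 43.820
S = 1000/(3900/89) − 10 = 500/39 in ≈ 12.821 in
Ia = 0.2S: 0.2·12.821 = 2.564 in (exactly 100/39)
P − Ia = 9.450 − 2.564 = 5371/780 ≈ 6.886 in (> 0, runoff occurs)
Q = (5371/780)²/((5371/780) + 500/39) = (28847641/608400)/(15371/780) = 28847641/11989380 in ≈ 2.406 in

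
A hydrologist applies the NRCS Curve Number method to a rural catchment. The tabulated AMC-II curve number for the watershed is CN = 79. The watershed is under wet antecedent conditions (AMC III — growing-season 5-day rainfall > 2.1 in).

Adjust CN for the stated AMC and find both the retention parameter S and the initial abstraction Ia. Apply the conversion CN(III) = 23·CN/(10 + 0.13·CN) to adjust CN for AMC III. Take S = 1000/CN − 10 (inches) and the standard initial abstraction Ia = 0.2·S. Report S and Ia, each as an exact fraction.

S = 2100/1817 in ≈ 1.156 in; Ia = 420/1817 in ≈ 0.231 in

CN(III) from CN(II)=79: (23·79)/(10 + 0.13·79) = 181700/2027 ≈ 89.640
S = 1000/(181700/2027) − 10 = 2100/1817 in ≈ 1.156 in
Ia = 0.2S: 0.2·1.156 = 0.231 in (exactly 420/1817)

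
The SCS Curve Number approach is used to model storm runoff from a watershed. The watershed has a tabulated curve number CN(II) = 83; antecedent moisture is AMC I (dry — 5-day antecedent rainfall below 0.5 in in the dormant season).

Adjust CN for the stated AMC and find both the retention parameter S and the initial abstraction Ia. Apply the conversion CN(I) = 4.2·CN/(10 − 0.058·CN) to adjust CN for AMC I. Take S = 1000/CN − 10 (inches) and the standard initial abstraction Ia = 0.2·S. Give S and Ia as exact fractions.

Dry (AMC I): CN(I) = 4.2·83/(10 − 0.058·83) = (1743/5)/(2593/500) = 174300/2593 ≈ 67.219
Retention S: 1000/CN − 10 with CN=67.219 → S = 8500/1743 ≈ 4.877 in
Ia = 0.2S: 0.2·4.877 = 0.975 in (exactly 1700/1743)

S = 8500/1743 in ≈ 4.877 in; Ia = 1700/1743 in ≈ 0.975 in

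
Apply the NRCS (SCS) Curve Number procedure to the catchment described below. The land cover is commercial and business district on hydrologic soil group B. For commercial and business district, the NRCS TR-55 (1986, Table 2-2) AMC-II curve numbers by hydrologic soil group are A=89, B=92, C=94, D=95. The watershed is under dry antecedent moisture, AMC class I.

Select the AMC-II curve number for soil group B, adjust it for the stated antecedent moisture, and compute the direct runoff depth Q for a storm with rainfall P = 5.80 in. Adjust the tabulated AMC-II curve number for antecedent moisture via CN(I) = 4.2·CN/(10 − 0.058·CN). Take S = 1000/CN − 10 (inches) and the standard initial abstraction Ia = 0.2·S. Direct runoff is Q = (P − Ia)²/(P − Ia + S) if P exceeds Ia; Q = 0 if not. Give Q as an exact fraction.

Q = 169182049/43486905 in ≈ 3.890 in

NRCS table: commercial and business district, soil group B → CN(II) = 92
Dry (AMC I): CN(I) = 4.2·92/(10 − 0.058·92) = (1932/5)/(583/125) = 48300/583 ≈ 82.847
Retention S: 1000/CN − 10 with CN=82.847 → S = 1000/483 ≈ 2.070 in
Ia = 0.2·(1000/483) = 200/483 in ≈ 0.414 in
Excess rainfall: 5.800 − 0.414 = 5.386 in; P > Ia so Q > 0
Q: (13007/2415)² ÷ (18007/2415) = 169182049/43486905 in (≈ 3.890 in)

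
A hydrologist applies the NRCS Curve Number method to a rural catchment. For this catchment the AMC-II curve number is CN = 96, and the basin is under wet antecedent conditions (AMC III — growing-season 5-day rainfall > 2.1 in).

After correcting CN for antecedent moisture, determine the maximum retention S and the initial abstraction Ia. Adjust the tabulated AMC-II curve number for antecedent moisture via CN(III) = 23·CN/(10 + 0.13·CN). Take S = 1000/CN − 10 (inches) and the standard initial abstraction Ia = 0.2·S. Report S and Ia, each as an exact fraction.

Wet (AMC III): CN(III) = 23·96/(10 + 0.13·96) = 2208/(562/25) = 27600/281 ≈ 98.221
S = 1000/(27600/281) − 10 = 25/138 in ≈ 0.181 in
Ia = 0.2·(25/138) = 5/138 in ≈ 0.036 in

S = 25/138 in ≈ 0.181 in; Ia = 5/138 in ≈ 0.036 in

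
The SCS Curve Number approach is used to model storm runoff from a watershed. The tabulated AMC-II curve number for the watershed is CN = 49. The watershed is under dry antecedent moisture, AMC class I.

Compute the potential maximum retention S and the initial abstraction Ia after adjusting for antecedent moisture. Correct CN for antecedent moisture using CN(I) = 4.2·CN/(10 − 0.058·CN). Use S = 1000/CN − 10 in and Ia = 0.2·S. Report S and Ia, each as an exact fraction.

S = 8500/343 in ≈ 24.781 in; Ia = 1700/343 in ≈ 4.956 in

Dry (AMC I): CN(I) = 4.2·49/(10 − 0.058·49) = (1029/5)/(3579/500) = 34300/1193 ≈ 28.751
S = 1000/(34300/1193) − 10 = 8500/343 in ≈ 24.781 in
Ia = 0.2·(8500/343) = 1700/343 in ≈ 4.956 in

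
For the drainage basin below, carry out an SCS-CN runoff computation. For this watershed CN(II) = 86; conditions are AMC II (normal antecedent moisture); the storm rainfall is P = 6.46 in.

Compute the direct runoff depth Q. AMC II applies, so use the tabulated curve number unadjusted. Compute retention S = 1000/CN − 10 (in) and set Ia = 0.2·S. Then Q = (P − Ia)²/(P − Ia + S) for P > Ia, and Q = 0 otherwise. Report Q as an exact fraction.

Q = 173949721/35881350 in ≈ 4.848 in

Average conditions: CN = 86 (no AMC adjustment).
Retention S: 1000/CN − 10 with CN=86.000 → S = 70/43 ≈ 1.628 in
Initial abstraction Ia = S/5 = (70/43)/5 = 14/43 ≈ 0.326 in
Since P=6.460 > Ia=0.326: effective rainfall P−Ia = 13189/2150 in
Runoff Q = (P−Ia)²/(P−Ia+S) = (6.134)²/(6.134+1.628) = 173949721/35881350 ≈ 4.848 in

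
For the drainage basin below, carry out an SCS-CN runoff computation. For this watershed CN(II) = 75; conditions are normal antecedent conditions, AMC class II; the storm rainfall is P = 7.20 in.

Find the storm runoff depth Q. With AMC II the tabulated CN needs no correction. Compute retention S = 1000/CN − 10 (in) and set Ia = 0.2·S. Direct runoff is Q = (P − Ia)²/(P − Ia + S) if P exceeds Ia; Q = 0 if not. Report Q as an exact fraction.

AMC II — tabulated CN = 75 applies directly.
Retention S: 1000/CN − 10 with CN=75.000 → S = 10/3 ≈ 3.333 in
Ia = 0.2·(10/3) = 2/3 in ≈ 0.667 in
Excess rainfall: 7.200 − 0.667 = 6.533 in; P > Ia so Q > 0
Q: (98/15)² ÷ (148/15) = 2401/555 in (≈ 4.326 in)

Q = 2401/555 in ≈ 4.326 in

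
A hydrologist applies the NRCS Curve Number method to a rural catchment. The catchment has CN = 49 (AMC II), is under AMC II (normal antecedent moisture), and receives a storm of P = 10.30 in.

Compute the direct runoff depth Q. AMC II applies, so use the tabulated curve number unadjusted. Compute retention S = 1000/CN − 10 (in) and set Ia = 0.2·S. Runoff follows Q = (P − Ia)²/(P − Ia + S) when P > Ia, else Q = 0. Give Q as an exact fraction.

Average conditions: CN = 49 (no AMC adjustment).
Retention S: 1000/CN − 10 with CN=49.000 → S = 510/49 ≈ 10.408 in
Ia = 0.2S: 0.2·10.408 = 2.082 in (exactly 102/49)
Excess rainfall: 10.300 − 2.082 = 8.218 in; P > Ia so Q > 0
Q = (4027/490)²/((4027/490) + 510/49) = (16216729/240100)/(9127/490) = 16216729/4472230 in ≈ 3.626 in

Q = 16216729/4472230 in ≈ 3.626 in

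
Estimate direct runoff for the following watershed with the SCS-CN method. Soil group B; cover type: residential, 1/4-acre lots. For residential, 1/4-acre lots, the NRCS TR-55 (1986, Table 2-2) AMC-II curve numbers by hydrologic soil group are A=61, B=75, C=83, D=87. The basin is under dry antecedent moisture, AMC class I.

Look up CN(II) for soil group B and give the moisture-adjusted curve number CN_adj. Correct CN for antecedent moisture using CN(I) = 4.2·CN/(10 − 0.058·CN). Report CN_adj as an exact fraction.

CN_adj = 6300/113 ≈ 55.752

NRCS table: residential, 1/4-acre lots, soil group B → CN(II) = 75
CN(I) from CN(II)=75: (4.2·75)/(10 − 0.058·75) = 6300/113 ≈ 55.752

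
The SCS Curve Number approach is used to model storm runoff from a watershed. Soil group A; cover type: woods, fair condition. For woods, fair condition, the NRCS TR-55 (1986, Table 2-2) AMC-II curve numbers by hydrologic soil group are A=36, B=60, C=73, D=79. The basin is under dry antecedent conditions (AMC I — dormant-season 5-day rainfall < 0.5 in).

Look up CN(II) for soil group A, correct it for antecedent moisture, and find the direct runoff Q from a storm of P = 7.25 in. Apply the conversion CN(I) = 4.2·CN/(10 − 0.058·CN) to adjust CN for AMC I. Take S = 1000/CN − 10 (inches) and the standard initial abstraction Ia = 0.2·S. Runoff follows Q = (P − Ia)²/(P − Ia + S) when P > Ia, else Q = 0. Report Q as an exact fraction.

NRCS table: woods, fair condition, soil group A → CN(II) = 36
CN(I) from CN(II)=36: (4.2·36)/(10 − 0.058·36) = 18900/989 ≈ 19.110
Retention S: 1000/CN − 10 with CN=19.110 → S = 8000/189 ≈ 42.328 in
Initial abstraction Ia = S/5 = (8000/189)/5 = 1600/189 ≈ 8.466 in
P = 7.250 ≤ Ia = 8.466 in: entire storm abstracted, Q = 0.

Q = 0 in ≈ 0.000 in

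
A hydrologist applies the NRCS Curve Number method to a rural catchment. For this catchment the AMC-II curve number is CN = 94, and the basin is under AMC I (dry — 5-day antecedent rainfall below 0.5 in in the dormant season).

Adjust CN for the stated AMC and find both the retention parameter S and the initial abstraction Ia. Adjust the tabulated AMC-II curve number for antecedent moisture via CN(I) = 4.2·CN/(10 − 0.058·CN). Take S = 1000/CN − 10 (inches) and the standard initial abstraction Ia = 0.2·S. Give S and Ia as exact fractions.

S = 500/329 in ≈ 1.520 in; Ia = 100/329 in ≈ 0.304 in

Dry (AMC I): CN(I) = 4.2·94/(10 − 0.058·94) = (1974/5)/(1137/250) = 32900/379 ≈ 86.807
Max retention: S = 1000/(32900/379) − 10 = 500/329 in (≈ 1.520 in)
Ia = 0.2·(500/329) = 100/329 in ≈ 0.304 in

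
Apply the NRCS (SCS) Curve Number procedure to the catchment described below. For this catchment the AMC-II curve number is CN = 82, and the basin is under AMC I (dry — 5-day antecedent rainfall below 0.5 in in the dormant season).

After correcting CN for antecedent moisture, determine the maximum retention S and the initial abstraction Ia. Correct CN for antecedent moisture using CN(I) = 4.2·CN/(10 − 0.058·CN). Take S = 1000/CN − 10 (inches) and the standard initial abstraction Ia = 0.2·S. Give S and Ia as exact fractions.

Adjust CN=82 to AMC I: 4.2·82/(10 − 0.058·82) → (1722/5) ÷ (1311/250) = 28700/437 ≈ 65.675
Max retention: S = 1000/(28700/437) − 10 = 1500/287 in (≈ 5.226 in)
Initial abstraction Ia = S/5 = (1500/287)/5 = 300/287 ≈ 1.045 in

S = 1500/287 in ≈ 5.226 in; Ia = 300/287 in ≈ 1.045 in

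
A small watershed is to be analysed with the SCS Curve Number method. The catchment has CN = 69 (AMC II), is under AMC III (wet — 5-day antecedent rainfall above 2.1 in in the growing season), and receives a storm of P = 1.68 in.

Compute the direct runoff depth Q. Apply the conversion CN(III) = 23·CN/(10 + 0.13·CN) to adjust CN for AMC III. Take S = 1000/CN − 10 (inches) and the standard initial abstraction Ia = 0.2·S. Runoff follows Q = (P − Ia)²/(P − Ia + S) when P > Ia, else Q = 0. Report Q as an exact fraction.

CN(III) from CN(II)=69: (23·69)/(10 + 0.13·69) = 158700/1897 ≈ 83.658
S = 1000/(158700/1897) − 10 = 3100/1587 in ≈ 1.953 in
Initial abstraction Ia = S/5 = (3100/1587)/5 = 620/1587 ≈ 0.391 in
Since P=1.680 > Ia=0.391: effective rainfall P−Ia = 51154/39675 in
Runoff Q = (P−Ia)²/(P−Ia+S) = (1.289)²/(1.289+1.953) = 1308365858/2552173725 ≈ 0.513 in

Q = 1308365858/2552173725 in ≈ 0.513 in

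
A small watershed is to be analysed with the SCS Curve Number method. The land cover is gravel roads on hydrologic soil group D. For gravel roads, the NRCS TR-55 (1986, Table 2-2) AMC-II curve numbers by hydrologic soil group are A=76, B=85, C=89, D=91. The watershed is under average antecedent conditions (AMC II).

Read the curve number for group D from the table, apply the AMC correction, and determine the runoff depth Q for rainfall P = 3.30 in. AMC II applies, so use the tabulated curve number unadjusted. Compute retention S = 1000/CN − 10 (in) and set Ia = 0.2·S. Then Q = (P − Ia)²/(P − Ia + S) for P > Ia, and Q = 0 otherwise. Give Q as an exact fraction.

NRCS table: gravel roads, soil group D → CN(II) = 91
Average conditions: CN = 91 (no AMC adjustment).
S = 1000/91 − 10 = 90/91 in ≈ 0.989 in
Ia = 0.2·(90/91) = 18/91 in ≈ 0.198 in
Since P=3.300 > Ia=0.198: effective rainfall P−Ia = 2823/910 in
Q: (2823/910)² ÷ (3723/910) = 2656443/1129310 in (≈ 2.352 in)

Q = 2656443/1129310 in ≈ 2.352 in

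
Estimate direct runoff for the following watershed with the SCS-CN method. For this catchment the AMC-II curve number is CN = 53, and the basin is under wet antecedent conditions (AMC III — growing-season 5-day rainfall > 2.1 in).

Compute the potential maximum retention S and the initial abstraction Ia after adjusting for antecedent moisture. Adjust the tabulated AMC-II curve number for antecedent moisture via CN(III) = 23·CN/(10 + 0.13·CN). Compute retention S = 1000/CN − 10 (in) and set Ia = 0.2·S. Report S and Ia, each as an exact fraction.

Adjust CN=53 to AMC III: 23·53/(10 + 0.13·53) → 1219 ÷ (1689/100) = 121900/1689 ≈ 72.173
Max retention: S = 1000/(121900/1689) − 10 = 4700/1219 in (≈ 3.856 in)
Ia = 0.2S: 0.2·3.856 = 0.771 in (exactly 940/1219)

S = 4700/1219 in ≈ 3.856 in; Ia = 940/1219 in ≈ 0.771 in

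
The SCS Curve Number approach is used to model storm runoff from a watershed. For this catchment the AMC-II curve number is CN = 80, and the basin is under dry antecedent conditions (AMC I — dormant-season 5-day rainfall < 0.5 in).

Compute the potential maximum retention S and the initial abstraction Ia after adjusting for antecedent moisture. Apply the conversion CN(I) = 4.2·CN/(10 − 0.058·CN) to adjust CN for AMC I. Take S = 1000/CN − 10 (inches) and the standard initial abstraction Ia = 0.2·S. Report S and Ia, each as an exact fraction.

Dry (AMC I): CN(I) = 4.2·80/(10 − 0.058·80) = 336/(134/25) = 4200/67 ≈ 62.687
Max retention: S = 1000/(4200/67) − 10 = 125/21 in (≈ 5.952 in)
Initial abstraction Ia = S/5 = (125/21)/5 = 25/21 ≈ 1.190 in

S = 125/21 in ≈ 5.952 in; Ia = 25/21 in ≈ 1.190 in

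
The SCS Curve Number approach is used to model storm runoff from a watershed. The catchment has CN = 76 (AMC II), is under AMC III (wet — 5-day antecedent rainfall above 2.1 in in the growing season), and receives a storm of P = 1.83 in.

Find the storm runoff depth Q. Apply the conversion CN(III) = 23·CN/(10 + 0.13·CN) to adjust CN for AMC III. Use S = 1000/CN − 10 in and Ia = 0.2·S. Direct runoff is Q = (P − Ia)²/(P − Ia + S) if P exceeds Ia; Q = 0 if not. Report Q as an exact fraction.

Q = 513339649/621370300 in ≈ 0.826 in

Adjust CN=76 to AMC III: 23·76/(10 + 0.13·76) → 1748 ÷ (497/25) = 43700/497 ≈ 87.928
Retention S: 1000/CN − 10 with CN=87.928 → S = 600/437 ≈ 1.373 in
Ia = 0.2S: 0.2·1.373 = 0.275 in (exactly 120/437)
Excess rainfall: 1.830 − 0.275 = 1.555 in; P > Ia so Q > 0
Q: (67971/43700)² ÷ (127971/43700) = 513339649/621370300 in (≈ 0.826 in)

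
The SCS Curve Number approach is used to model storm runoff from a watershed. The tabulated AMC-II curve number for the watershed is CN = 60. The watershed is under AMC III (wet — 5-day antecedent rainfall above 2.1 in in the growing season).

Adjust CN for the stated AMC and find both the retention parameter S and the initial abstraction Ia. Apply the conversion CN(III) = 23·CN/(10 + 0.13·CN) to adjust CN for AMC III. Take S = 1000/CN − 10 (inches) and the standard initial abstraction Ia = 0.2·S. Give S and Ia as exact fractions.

Adjust CN=60 to AMC III: 23·60/(10 + 0.13·60) → 1380 ÷ (89/5) = 6900/89 ≈ 77.528
S = 1000/(6900/89) − 10 = 200/69 in ≈ 2.899 in
Ia = 0.2·(200/69) = 40/69 in ≈ 0.580 in

S = 200/69 in ≈ 2.899 in; Ia = 40/69 in ≈ 0.580 in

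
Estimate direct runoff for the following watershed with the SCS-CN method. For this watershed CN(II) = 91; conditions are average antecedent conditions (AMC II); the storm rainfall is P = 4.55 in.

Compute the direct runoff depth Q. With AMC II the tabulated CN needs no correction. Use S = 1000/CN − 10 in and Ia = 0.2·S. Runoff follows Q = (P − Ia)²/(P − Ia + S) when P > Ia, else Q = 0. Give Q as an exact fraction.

AMC II — tabulated CN = 91 applies directly.
Retention S: 1000/CN − 10 with CN=91.000 → S = 90/91 ≈ 0.989 in
Ia = 0.2·(90/91) = 18/91 in ≈ 0.198 in
Since P=4.550 > Ia=0.198: effective rainfall P−Ia = 7921/1820 in
Runoff Q = (P−Ia)²/(P−Ia+S) = (4.352)²/(4.352+0.989) = 62742241/17692220 ≈ 3.546 in

Q = 62742241/17692220 in ≈ 3.546 in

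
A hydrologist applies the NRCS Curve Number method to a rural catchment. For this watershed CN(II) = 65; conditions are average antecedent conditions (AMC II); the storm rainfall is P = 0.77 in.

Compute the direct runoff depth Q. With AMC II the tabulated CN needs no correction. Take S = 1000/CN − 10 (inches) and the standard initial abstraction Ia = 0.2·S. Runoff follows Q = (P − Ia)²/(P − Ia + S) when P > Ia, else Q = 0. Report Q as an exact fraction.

Average conditions: CN = 65 (no AMC adjustment).
Max retention: S = 1000/65 − 10 = 70/13 in (≈ 5.385 in)
Initial abstraction Ia = S/5 = (70/13)/5 = 14/13 ≈ 1.077 in
P = 0.770 ≤ Ia = 1.077 in: entire storm abstracted, Q = 0.

Q = 0 in ≈ 0.000 in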